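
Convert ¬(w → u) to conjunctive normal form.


Step 1: Rewrite w → u as ¬w ∨ u.
Step 2: Negate: ¬(¬w ∨ u) = w ∧ ¬u (De Morgan + double negation).

w ∧ (¬u)


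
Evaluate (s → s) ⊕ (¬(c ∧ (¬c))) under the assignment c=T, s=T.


Substitute c=T, s=T:
s → s = T → T = T
¬c = F
c ∧ (¬c) = T ∧ F = F
¬(c ∧ (¬c)) = T
(s → s) ⊕ (¬(c ∧ (¬c))) = T ⊕ T = F

F


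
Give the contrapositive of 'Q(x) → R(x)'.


The contrapositive of (P → Q) is (¬Q → ¬P); it is logically equivalent to the original.
Here P = 'Q(x)' and Q = 'R(x)'.

If not (R(x)), then not (Q(x)).


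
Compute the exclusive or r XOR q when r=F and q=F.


Exclusive or is true when exactly one operand is true.
Substitute: r=F, q=F.
F XOR F evaluates to F.

F


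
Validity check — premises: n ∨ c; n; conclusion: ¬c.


This is affirming a disjunct (fallacy). There exist truth assignments where the premises are all true but the conclusion is false.

Invalid.


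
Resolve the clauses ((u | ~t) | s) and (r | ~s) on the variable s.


The clauses contain complementary literals s and ~s.
Resolution eliminates this pair and disjoins the remaining literals (merging duplicates).

((~t | u) | r)


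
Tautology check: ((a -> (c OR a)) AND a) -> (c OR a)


Build the truth table over {a, c}:
a | c | φ
---------
F | F | T
T | F | T
F | T | T
T | T | T
Every row evaluates to true.

Yes, it is a tautology.


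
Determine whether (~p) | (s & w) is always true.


Build the truth table over {p, s, w}:
p | s | w | φ
-------------
False | False | False | True
True | False | False | False
False | True | False | True
True | True | False | False
False | False | True | True
True | False | True | False
False | True | True | True
True | True | True | True
Counterexample at row 2: with p=True, s=False, w=False, the formula is False.

No, it is not a tautology.


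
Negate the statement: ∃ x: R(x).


¬(∀ x: φ) = ∃ x: ¬φ, and ¬(∃ x: φ) = ∀ x: ¬φ.
Apply to the existential statement.

∀ x: ¬(R(x))


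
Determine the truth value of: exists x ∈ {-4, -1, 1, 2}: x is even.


Evaluate the predicate on each element: -4:True, -1:False, 1:False, 2:True.
Witness x = -4 satisfies the predicate.

True


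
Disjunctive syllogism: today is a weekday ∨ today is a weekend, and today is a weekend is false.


Disjunctive syllogism: from (P ∨ Q) and ¬P, infer Q.
One disjunct, 'today is a weekend', is ruled out; the other must hold.

today is a weekday


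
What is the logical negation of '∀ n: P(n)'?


¬(∀ x: φ) = ∃ x: ¬φ, and ¬(∃ x: φ) = ∀ x: ¬φ.
Apply to the universal statement.

∃ n: ¬(P(n))


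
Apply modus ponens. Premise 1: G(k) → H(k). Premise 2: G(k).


Modus ponens: from (P → Q) and P, infer Q.
P = 'G(k)' is asserted, and P → Q holds, so Q follows.

H(k).


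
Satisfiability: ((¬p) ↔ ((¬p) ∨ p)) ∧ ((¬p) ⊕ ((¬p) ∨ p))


Check all 2 assignments over {p}:
p | φ
-----
F | F
T | F
No assignment makes the formula true.

Unsatisfiable.


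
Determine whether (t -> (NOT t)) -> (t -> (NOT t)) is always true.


Build the truth table over {t}:
t | φ
-----
F | T
T | T
Every row evaluates to true.

Yes, it is a tautology.


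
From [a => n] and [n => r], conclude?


Hypothetical syllogism: from (P → Q) and (Q → R), infer (P → R).
Chain the two implications through the shared middle term 'n'.

a => r


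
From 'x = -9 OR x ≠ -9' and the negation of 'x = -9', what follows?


Disjunctive syllogism: from (P ∨ Q) and ¬P, infer Q.
One disjunct, 'x = -9', is ruled out; the other must hold.

x ≠ -9


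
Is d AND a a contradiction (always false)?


Truth table over {a, d}:
a | d | φ
---------
F | F | F
T | F | F
F | T | F
T | T | T
Satisfying assignment at row 4: a=T, d=T gives T.

No, it is not a contradiction.


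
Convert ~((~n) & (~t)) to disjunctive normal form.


Step 1: Apply De Morgan: ¬((¬n) ∧ (¬t)) = ¬(¬n) ∨ ¬(¬t).
Step 2: Eliminate any double negations (¬¬X = X).

n | t


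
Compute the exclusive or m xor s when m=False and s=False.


Exclusive or is true when exactly one operand is true.
Substitute: m=False, s=False.
False xor False evaluates to False.

False


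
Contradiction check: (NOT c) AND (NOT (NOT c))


Truth table over {c}:
c | φ
-----
F | F
T | F
Every row is false.

Yes, it is a contradiction.


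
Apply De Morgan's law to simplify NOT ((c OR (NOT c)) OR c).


De Morgan: the negation of a disjunction is the conjunction of the negations.
Distribute NOT across OR, flipping it to AND, and negate each literal.

((NOT c) AND c) AND (NOT c)


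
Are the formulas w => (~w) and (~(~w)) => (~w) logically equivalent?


Compare truth tables:
w | φ | ψ
---------
False | True | True
True | False | False
The columns φ and ψ agree on every row.

Yes, they are logically equivalent.


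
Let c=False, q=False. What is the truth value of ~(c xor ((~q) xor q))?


Substitute c=False, q=False:
~q = True
(~q) xor q = True xor False = True
c xor ((~q) xor q) = False xor True = True
~(c xor ((~q) xor q)) = False

False


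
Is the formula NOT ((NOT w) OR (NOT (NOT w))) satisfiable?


Check all 2 assignments over {w}:
w | φ
-----
F | F
T | F
No assignment makes the formula true.

Unsatisfiable.


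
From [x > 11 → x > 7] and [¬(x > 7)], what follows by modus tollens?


Modus tollens: from (P → Q) and ¬Q, infer ¬P.
Q = 'x > 7' is denied; since P → Q, P must also fail.

Not (x > 11).


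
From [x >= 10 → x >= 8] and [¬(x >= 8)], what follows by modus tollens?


Modus tollens: from (P → Q) and ¬Q, infer ¬P.
Q = 'x >= 8' is denied; since P → Q, P must also fail.

Not (x >= 10).


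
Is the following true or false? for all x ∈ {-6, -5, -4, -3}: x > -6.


Evaluate the predicate on each element: -6:F, -5:T, -4:T, -3:T.
Counterexample x = -6 fails the predicate.

F


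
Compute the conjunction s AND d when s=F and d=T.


Conjunction is true only when both operands are true.
Substitute: s=F, d=T.
F AND T evaluates to F.

F


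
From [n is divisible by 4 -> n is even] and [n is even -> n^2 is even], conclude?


Hypothetical syllogism: from (P → Q) and (Q → R), infer (P → R).
Chain the two implications through the shared middle term 'n is even'.

n is divisible by 4 -> n^2 is even


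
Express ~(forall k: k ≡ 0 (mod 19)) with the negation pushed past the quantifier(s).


¬(forall x: φ) = exists x: ¬φ, and ¬(exists x: φ) = forall x: ¬φ.
Apply to the universal statement.

exists k: ~(k ≡ 0 (mod 19))


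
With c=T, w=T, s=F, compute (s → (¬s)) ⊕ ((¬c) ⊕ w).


Substitute c=T, w=T, s=F:
¬s = T
s → (¬s) = F → T = T
¬c = F
(¬c) ⊕ w = F ⊕ T = T
(s → (¬s)) ⊕ ((¬c) ⊕ w) = T ⊕ T = F

F


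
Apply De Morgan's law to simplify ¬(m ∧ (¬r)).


De Morgan: the negation of a conjunction is the disjunction of the negations.
Distribute ¬ across ∧, flipping it to ∨, and negate each literal.

(¬m) ∨ r


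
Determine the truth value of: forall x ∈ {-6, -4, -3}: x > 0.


Evaluate the predicate on each element: -6:False, -4:False, -3:False.
Counterexample x = -6 fails the predicate.

False


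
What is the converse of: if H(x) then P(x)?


The converse of (P → Q) is (Q → P). It is not in general equivalent to the original.
Here P = 'H(x)' and Q = 'P(x)'.

If P(x), then H(x).


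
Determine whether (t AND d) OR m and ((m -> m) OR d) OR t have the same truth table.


Compare truth tables:
d | m | t | φ | ψ
-----------------
F | F | F | F | T
T | F | F | F | T
F | T | F | T | T
T | T | F | T | T
F | F | T | F | T
T | F | T | T | T
F | T | T | T | T
T | T | T | T | T
They differ at row 1 (d=F, m=F, t=F): φ=F but ψ=T.

No, they are not logically equivalent.


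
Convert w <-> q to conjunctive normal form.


Step 1: Rewrite w ↔ q as (w → q) ∧ (q → w).
Step 2: Rewrite each implication as a disjunction.

((NOT w) OR q) AND ((NOT q) OR w)


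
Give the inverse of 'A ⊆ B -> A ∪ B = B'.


The inverse of (P → Q) is (¬P → ¬Q). It is equivalent to the converse, not to the original.
Here P = 'A ⊆ B' and Q = 'A ∪ B = B'.

If not (A ⊆ B), then not (A ∪ B = B).


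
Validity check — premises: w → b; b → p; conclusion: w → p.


This matches the form of hypothetical syllogism: the conclusion follows in every model of the premises.

Valid.


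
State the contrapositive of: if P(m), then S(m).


The contrapositive of (P → Q) is (¬Q → ¬P); it is logically equivalent to the original.
Here P = 'P(m)' and Q = 'S(m)'.

If not (S(m)), then not (P(m)).


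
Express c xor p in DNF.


Step 1: c ⊕ p is true exactly when they disagree: (c ∧ ¬p) ∨ (¬c ∧ p).

(c & (~p)) | ((~c) & p)


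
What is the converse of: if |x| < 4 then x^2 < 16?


The converse of (P → Q) is (Q → P). It is not in general equivalent to the original.
Here P = '|x| < 4' and Q = 'x^2 < 16'.

If x^2 < 16, then |x| < 4.


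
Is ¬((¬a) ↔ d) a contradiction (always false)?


Truth table over {a, d}:
a | d | φ
---------
F | F | T
T | F | F
F | T | F
T | T | T
Satisfying assignment at row 1: a=F, d=F gives T.

No, it is not a contradiction.


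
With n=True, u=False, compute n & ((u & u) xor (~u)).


Substitute n=True, u=False:
u & u = False & False = False
~u = True
(u & u) xor (~u) = False xor True = True
n & ((u & u) xor (~u)) = True & True = True

True


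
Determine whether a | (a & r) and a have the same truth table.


Compare truth tables:
a | r | φ | ψ
-------------
False | False | False | False
True | False | True | True
False | True | False | False
True | True | True | True
The columns φ and ψ agree on every row.

Yes, they are logically equivalent.


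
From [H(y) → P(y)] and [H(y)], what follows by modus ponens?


Modus ponens: from (P → Q) and P, infer Q.
P = 'H(y)' is asserted, and P → Q holds, so Q follows.

P(y).


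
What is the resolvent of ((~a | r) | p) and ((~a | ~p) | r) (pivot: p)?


The clauses contain complementary literals p and ~p.
Resolution eliminates this pair and disjoins the remaining literals (merging duplicates).

(~a | r)


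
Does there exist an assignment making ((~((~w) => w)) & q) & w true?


Check all 4 assignments over {q, w}:
q | w | φ
---------
False | False | False
True | False | False
False | True | False
True | True | False
No assignment makes the formula true.

Unsatisfiable.


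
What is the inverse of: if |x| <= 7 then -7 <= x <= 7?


The inverse of (P → Q) is (¬P → ¬Q). It is equivalent to the converse, not to the original.
Here P = '|x| <= 7' and Q = '-7 <= x <= 7'.

If not (|x| <= 7), then not (-7 <= x <= 7).


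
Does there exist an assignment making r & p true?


Search for a satisfying assignment over {p, r}.
Try p=True, r=True: the formula evaluates to True.
A satisfying assignment exists.

Satisfiable.


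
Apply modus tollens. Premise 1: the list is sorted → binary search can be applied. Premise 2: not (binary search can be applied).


Modus tollens: from (P → Q) and ¬Q, infer ¬P.
Q = 'binary search can be applied' is denied; since P → Q, P must also fail.

Not (the list is sorted).


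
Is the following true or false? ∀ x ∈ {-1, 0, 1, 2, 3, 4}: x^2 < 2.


Evaluate the predicate on each element: -1:T, 0:T, 1:T, 2:F, 3:F, 4:F.
Counterexample x = 2 fails the predicate.

F


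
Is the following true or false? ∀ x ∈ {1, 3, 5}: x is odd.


Evaluate the predicate on each element: 1:T, 3:T, 5:T.
Every element satisfies the predicate.

T


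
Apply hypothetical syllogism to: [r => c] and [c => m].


Hypothetical syllogism: from (P → Q) and (Q → R), infer (P → R).
Chain the two implications through the shared middle term 'c'.

r => m


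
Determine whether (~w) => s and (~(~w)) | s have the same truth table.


Compare truth tables:
s | w | φ | ψ
-------------
False | False | False | False
True | False | True | True
False | True | True | True
True | True | True | True
The columns φ and ψ agree on every row.

Yes, they are logically equivalent.


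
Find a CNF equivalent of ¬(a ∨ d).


Step 1: Apply De Morgan: ¬(a ∨ d) = ¬a ∧ ¬d.

(¬a) ∧ (¬d)


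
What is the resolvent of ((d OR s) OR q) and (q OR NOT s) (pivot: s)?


The clauses contain complementary literals s and NOTs.
Resolution eliminates this pair and disjoins the remaining literals (merging duplicates).

(q OR d)


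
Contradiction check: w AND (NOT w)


Truth table over {w}:
w | φ
-----
F | F
T | F
Every row is false.

Yes, it is a contradiction.


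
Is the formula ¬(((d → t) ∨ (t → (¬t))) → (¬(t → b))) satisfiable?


Search for a satisfying assignment over {b, d, t}.
Try b=F, d=F, t=F: the formula evaluates to T.
A satisfying assignment exists.

Satisfiable.


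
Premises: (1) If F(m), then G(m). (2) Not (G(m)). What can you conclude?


Modus tollens: from (P → Q) and ¬Q, infer ¬P.
Q = 'G(m)' is denied; since P → Q, P must also fail.

Not (F(m)).


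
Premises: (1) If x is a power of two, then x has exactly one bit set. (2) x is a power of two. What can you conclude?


Modus ponens: from (P → Q) and P, infer Q.
P = 'x is a power of two' is asserted, and P → Q holds, so Q follows.

x has exactly one bit set.


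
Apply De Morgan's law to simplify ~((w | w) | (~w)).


De Morgan: the negation of a disjunction is the conjunction of the negations.
Distribute ~ across |, flipping it to &, and negate each literal.

((~w) & (~w)) & w


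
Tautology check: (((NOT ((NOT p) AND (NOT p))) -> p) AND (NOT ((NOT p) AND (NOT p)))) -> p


Build the truth table over {p}:
p | φ
-----
F | T
T | T
Every row evaluates to true.

Yes, it is a tautology.


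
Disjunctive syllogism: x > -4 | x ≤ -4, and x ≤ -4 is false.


Disjunctive syllogism: from (P ∨ Q) and ¬P, infer Q.
One disjunct, 'x ≤ -4', is ruled out; the other must hold.

x > -4


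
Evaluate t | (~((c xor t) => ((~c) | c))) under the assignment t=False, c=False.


Substitute t=False, c=False:
c xor t = False xor False = False
~c = True
(~c) | c = True | False = True
(c xor t) => ((~c) | c) = False => True = True
~((c xor t) => ((~c) | c)) = False
t | (~((c xor t) => ((~c) | c))) = False | False = False

False


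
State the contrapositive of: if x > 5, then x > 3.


The contrapositive of (P → Q) is (¬Q → ¬P); it is logically equivalent to the original.
Here P = 'x > 5' and Q = 'x > 3'.

If not (x > 3), then not (x > 5).


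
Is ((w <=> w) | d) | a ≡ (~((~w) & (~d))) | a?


Compare truth tables:
a | d | w | φ | ψ
-----------------
False | False | False | True | False
True | False | False | True | True
False | True | False | True | True
True | True | False | True | True
False | False | True | True | True
True | False | True | True | True
False | True | True | True | True
True | True | True | True | True
They differ at row 1 (a=False, d=False, w=False): φ=True but ψ=False.

No, they are not logically equivalent.


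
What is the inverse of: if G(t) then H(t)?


The inverse of (P → Q) is (¬P → ¬Q). It is equivalent to the converse, not to the original.
Here P = 'G(t)' and Q = 'H(t)'.

If not (G(t)), then not (H(t)).


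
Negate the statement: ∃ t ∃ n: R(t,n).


Negation flips each quantifier (∀↔∃) and negates the inner predicate.
¬(∃ t ∃ n: φ) = ∀ t ∀ n: ¬φ.

∀ t ∀ n: ¬(R(t,n))


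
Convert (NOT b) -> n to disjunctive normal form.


Step 1: Rewrite (¬b) → n as ¬(¬b) ∨ n.
Step 2: Eliminate any double negations (¬¬X = X).

b OR n


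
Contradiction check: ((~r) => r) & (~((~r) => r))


Truth table over {r}:
r | φ
-----
False | False
True | False
Every row is false.

Yes, it is a contradiction.


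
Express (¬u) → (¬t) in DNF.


Step 1: Rewrite (¬u) → (¬t) as ¬(¬u) ∨ (¬t).
Step 2: Eliminate any double negations (¬¬X = X).

u ∨ (¬t)


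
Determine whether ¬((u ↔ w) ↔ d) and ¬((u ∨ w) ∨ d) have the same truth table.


Compare truth tables:
d | u | w | φ | ψ
-----------------
F | F | F | T | T
T | F | F | F | F
F | T | F | F | F
T | T | F | T | F
F | F | T | F | F
T | F | T | T | F
F | T | T | T | F
T | T | T | F | F
They differ at row 4 (d=T, u=T, w=F): φ=T but ψ=F.

No, they are not logically equivalent.


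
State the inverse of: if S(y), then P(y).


The inverse of (P → Q) is (¬P → ¬Q). It is equivalent to the converse, not to the original.
Here P = 'S(y)' and Q = 'P(y)'.

If not (S(y)), then not (P(y)).


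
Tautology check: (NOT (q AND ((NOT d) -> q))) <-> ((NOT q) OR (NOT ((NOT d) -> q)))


Build the truth table over {d, q}:
d | q | φ
---------
F | F | T
T | F | T
F | T | T
T | T | T
Every row evaluates to true.

Yes, it is a tautology.


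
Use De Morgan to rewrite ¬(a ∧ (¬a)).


De Morgan: the negation of a conjunction is the disjunction of the negations.
Distribute ¬ across ∧, flipping it to ∨, and negate each literal.

(¬a) ∨ a


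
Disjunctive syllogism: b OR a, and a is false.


Disjunctive syllogism: from (P ∨ Q) and ¬P, infer Q.
One disjunct, 'a', is ruled out; the other must hold.

b


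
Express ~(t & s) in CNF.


Step 1: Apply De Morgan: ¬(t ∧ s) = ¬t ∨ ¬s.

(~t) | (~s)


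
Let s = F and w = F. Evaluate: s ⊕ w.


Exclusive or is true when exactly one operand is true.
Substitute: s=F, w=F.
F ⊕ F evaluates to F.

F


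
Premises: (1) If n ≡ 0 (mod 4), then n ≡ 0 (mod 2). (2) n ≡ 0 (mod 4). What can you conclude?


Modus ponens: from (P → Q) and P, infer Q.
P = 'n ≡ 0 (mod 4)' is asserted, and P → Q holds, so Q follows.

n ≡ 0 (mod 2).


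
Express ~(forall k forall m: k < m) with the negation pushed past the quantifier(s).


Negation flips each quantifier (∀↔∃) and negates the inner predicate.
¬(forall k forall m: φ) = exists k exists m: ¬φ.

exists k exists m: ~(k < m)


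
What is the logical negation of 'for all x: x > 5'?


¬(for all x: φ) = there exists x: ¬φ, and ¬(there exists x: φ) = for all x: ¬φ.
Apply to the universal statement.

there exists x: NOT(x > 5)


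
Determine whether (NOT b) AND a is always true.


Build the truth table over {a, b}:
a | b | φ
---------
F | F | F
T | F | T
F | T | F
T | T | F
Counterexample at row 1: with a=F, b=F, the formula is F.

No, it is not a tautology.


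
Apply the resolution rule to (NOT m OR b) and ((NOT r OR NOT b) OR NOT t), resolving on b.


The clauses contain complementary literals b and NOTb.
Resolution eliminates this pair and disjoins the remaining literals (merging duplicates).

((NOT m OR NOT t) OR NOT r)


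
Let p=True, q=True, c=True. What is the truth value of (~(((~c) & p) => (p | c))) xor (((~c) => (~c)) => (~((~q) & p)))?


Substitute p=True, q=True, c=True:
… (earlier sub-steps elided)
((~c) & p) => (p | c) = False => True = True
~(((~c) & p) => (p | c)) = False
~c = False
~c = False
(~c) => (~c) = False => False = True
~q = False
(~q) & p = False & True = False
~((~q) & p) = True
((~c) => (~c)) => (~((~q) & p)) = True => True = True
(~(((~c) & p) => (p | c))) xor (((~c) => (~c)) => (~((~q) & p))) = False xor True = True

True


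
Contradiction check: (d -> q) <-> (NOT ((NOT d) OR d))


Truth table over {d, q}:
d | q | φ
---------
F | F | F
T | F | T
F | T | F
T | T | F
Satisfying assignment at row 2: d=T, q=F gives T.

No, it is not a contradiction.


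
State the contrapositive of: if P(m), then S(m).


The contrapositive of (P → Q) is (¬Q → ¬P); it is logically equivalent to the original.
Here P = 'P(m)' and Q = 'S(m)'.

If not (S(m)), then not (P(m)).


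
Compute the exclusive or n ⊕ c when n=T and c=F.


Exclusive or is true when exactly one operand is true.
Substitute: n=T, c=F.
T ⊕ F evaluates to T.

T


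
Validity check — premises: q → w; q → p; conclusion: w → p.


This is (no valid rule). There exist truth assignments where the premises are all true but the conclusion is false.

Invalid.


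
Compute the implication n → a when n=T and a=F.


Implication is false only when antecedent is true and consequent is false.
Substitute: n=T, a=F.
T → F evaluates to F.

F


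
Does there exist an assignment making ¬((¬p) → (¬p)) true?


Check all 2 assignments over {p}:
p | φ
-----
F | F
T | F
No assignment makes the formula true.

Unsatisfiable.


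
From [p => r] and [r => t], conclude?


Hypothetical syllogism: from (P → Q) and (Q → R), infer (P → R).
Chain the two implications through the shared middle term 'r'.

p => t


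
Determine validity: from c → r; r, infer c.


This is affirming the consequent (fallacy). There exist truth assignments where the premises are all true but the conclusion is false.

Invalid.


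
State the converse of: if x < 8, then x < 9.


The converse of (P → Q) is (Q → P). It is not in general equivalent to the original.
Here P = 'x < 8' and Q = 'x < 9'.

If x < 9, then x < 8.


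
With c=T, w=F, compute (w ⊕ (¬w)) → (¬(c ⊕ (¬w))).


Substitute c=T, w=F:
¬w = T
w ⊕ (¬w) = F ⊕ T = T
¬w = T
c ⊕ (¬w) = T ⊕ T = F
¬(c ⊕ (¬w)) = T
(w ⊕ (¬w)) → (¬(c ⊕ (¬w))) = T → T = T

T


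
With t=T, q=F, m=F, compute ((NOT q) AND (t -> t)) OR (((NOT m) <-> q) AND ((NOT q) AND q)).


Substitute t=T, q=F, m=F:
NOT q = T
t -> t = T -> T = T
(NOT q) AND (t -> t) = T AND T = T
NOT m = T
(NOT m) <-> q = T <-> F = F
NOT q = T
(NOT q) AND q = T AND F = F
((NOT m) <-> q) AND ((NOT q) AND q) = F AND F = F
((NOT q) AND (t -> t)) OR (((NOT m) <-> q) AND ((NOT q) AND q)) = T OR F = T

T


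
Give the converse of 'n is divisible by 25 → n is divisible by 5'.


The converse of (P → Q) is (Q → P). It is not in general equivalent to the original.
Here P = 'n is divisible by 25' and Q = 'n is divisible by 5'.

If n is divisible by 5, then n is divisible by 25.


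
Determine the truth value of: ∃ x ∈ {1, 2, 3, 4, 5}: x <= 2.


Evaluate the predicate on each element: 1:T, 2:T, 3:F, 4:F, 5:F.
Witness x = 1 satisfies the predicate.

T


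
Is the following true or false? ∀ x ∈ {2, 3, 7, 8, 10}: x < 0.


Evaluate the predicate on each element: 2:F, 3:F, 7:F, 8:F, 10:F.
Counterexample x = 2 fails the predicate.

F


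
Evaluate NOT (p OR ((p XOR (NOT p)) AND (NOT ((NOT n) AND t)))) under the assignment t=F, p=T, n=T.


Substitute t=F, p=T, n=T:
NOT p = F
p XOR (NOT p) = T XOR F = T
NOT n = F
(NOT n) AND t = F AND F = F
NOT ((NOT n) AND t) = T
(p XOR (NOT p)) AND (NOT ((NOT n) AND t)) = T AND T = T
p OR ((p XOR (NOT p)) AND (NOT ((NOT n) AND t))) = T OR T = T
NOT (p OR ((p XOR (NOT p)) AND (NOT ((NOT n) AND t)))) = F

F


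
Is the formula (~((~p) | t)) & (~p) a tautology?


Build the truth table over {p, t}:
p | t | φ
---------
False | False | False
True | False | False
False | True | False
True | True | False
Counterexample at row 1: with p=False, t=False, the formula is False.

No, it is not a tautology.


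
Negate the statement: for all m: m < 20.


¬(for all x: φ) = there exists x: ¬φ, and ¬(there exists x: φ) = for all x: ¬φ.
Apply to the universal statement.

there exists m: NOT(m < 20)


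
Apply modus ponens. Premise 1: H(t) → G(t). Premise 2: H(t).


Modus ponens: from (P → Q) and P, infer Q.
P = 'H(t)' is asserted, and P → Q holds, so Q follows.

G(t).


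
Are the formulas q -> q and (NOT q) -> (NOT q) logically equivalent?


Compare truth tables:
q | φ | ψ
---------
F | T | T
T | T | T
The columns φ and ψ agree on every row.

Yes, they are logically equivalent.


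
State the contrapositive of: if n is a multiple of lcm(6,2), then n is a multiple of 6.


The contrapositive of (P → Q) is (¬Q → ¬P); it is logically equivalent to the original.
Here P = 'n is a multiple of lcm(6,2)' and Q = 'n is a multiple of 6'.

If not (n is a multiple of 6), then not (n is a multiple of lcm(6,2)).


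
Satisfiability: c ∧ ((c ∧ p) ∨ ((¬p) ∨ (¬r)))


Search for a satisfying assignment over {c, p, r}.
Try c=T, p=F, r=F: the formula evaluates to T.
A satisfying assignment exists.

Satisfiable.


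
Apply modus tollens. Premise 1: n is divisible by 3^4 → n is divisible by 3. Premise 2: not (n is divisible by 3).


Modus tollens: from (P → Q) and ¬Q, infer ¬P.
Q = 'n is divisible by 3' is denied; since P → Q, P must also fail.

Not (n is divisible by 3^4).


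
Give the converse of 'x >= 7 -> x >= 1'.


The converse of (P → Q) is (Q → P). It is not in general equivalent to the original.
Here P = 'x >= 7' and Q = 'x >= 1'.

If x >= 1, then x >= 7.


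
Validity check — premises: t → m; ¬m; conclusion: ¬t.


This matches the form of modus tollens: the conclusion follows in every model of the premises.

Valid.


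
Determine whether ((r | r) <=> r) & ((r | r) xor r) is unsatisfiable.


Truth table over {r}:
r | φ
-----
False | False
True | False
Every row is false.

Yes, it is a contradiction.


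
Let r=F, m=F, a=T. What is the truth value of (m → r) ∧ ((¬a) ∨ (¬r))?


Substitute r=F, m=F, a=T:
m → r = F → F = T
¬a = F
¬r = T
(¬a) ∨ (¬r) = F ∨ T = T
(m → r) ∧ ((¬a) ∨ (¬r)) = T ∧ T = T

T


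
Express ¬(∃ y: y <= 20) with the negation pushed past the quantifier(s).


¬(∀ x: φ) = ∃ x: ¬φ, and ¬(∃ x: φ) = ∀ x: ¬φ.
Apply to the existential statement.

∀ y: ¬(y <= 20)


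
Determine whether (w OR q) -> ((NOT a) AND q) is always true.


Build the truth table over {a, q, w}:
a | q | w | φ
-------------
F | F | F | T
T | F | F | T
F | T | F | T
T | T | F | F
F | F | T | F
T | F | T | F
F | T | T | T
T | T | T | F
Counterexample at row 4: with a=T, q=T, w=F, the formula is F.

No, it is not a tautology.


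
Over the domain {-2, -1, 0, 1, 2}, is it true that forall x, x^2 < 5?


Evaluate the predicate on each element: -2:True, -1:True, 0:True, 1:True, 2:True.
Every element satisfies the predicate.

True


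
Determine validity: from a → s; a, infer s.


This matches the form of modus ponens: the conclusion follows in every model of the premises.

Valid.


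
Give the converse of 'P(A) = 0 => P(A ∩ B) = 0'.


The converse of (P → Q) is (Q → P). It is not in general equivalent to the original.
Here P = 'P(A) = 0' and Q = 'P(A ∩ B) = 0'.

If P(A ∩ B) = 0, then P(A) = 0.


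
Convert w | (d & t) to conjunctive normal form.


Step 1: Distribute ∨ over ∧: w ∨ (d ∧ t) = (w ∨ d) ∧ (w ∨ t).

(w | d) & (w | t)


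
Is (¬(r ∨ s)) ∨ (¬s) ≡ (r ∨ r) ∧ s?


Compare truth tables:
r | s | φ | ψ
-------------
F | F | T | F
T | F | T | F
F | T | F | F
T | T | F | T
They differ at row 1 (r=F, s=F): φ=T but ψ=F.

No, they are not logically equivalent.


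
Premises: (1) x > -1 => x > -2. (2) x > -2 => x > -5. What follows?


Hypothetical syllogism: from (P → Q) and (Q → R), infer (P → R).
Chain the two implications through the shared middle term 'x > -2'.

x > -1 => x > -5


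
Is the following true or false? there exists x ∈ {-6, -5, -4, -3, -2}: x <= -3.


Evaluate the predicate on each element: -6:T, -5:T, -4:T, -3:T, -2:F.
Witness x = -6 satisfies the predicate.

T


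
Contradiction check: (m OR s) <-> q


Truth table over {m, q, s}:
m | q | s | φ
-------------
F | F | F | T
T | F | F | F
F | T | F | F
T | T | F | T
F | F | T | F
T | F | T | F
F | T | T | T
T | T | T | T
Satisfying assignment at row 1: m=F, q=F, s=F gives T.

No, it is not a contradiction.


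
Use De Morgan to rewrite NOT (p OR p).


De Morgan: the negation of a disjunction is the conjunction of the negations.
Distribute NOT across OR, flipping it to AND, and negate each literal.

(NOT p) AND (NOT p)


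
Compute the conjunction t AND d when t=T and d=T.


Conjunction is true only when both operands are true.
Substitute: t=T, d=T.
T AND T evaluates to T.

T


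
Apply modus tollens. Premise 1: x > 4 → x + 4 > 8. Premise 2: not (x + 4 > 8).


Modus tollens: from (P → Q) and ¬Q, infer ¬P.
Q = 'x + 4 > 8' is denied; since P → Q, P must also fail.

Not (x > 4).


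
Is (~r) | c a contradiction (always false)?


Truth table over {c, r}:
c | r | φ
---------
False | False | True
True | False | True
False | True | False
True | True | True
Satisfying assignment at row 1: c=False, r=False gives True.

No, it is not a contradiction.


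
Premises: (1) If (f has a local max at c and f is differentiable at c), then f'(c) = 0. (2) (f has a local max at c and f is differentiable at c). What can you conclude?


Modus ponens: from (P → Q) and P, infer Q.
P = '(f has a local max at c and f is differentiable at c)' is asserted, and P → Q holds, so Q follows.

f'(c) = 0.


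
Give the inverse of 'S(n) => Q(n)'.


The inverse of (P → Q) is (¬P → ¬Q). It is equivalent to the converse, not to the original.
Here P = 'S(n)' and Q = 'Q(n)'.

If not (S(n)), then not (Q(n)).


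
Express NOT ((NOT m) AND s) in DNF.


Step 1: Apply De Morgan: ¬((¬m) ∧ s) = ¬(¬m) ∨ ¬s.
Step 2: Eliminate any double negations (¬¬X = X).

m OR (NOT s)


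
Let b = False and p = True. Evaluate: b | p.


Disjunction is false only when both operands are false.
Substitute: b=False, p=True.
False | True evaluates to True.

True


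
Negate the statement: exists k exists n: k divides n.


Negation flips each quantifier (∀↔∃) and negates the inner predicate.
¬(exists k exists n: φ) = forall k forall n: ¬φ.

forall k forall n: ~(k divides n)


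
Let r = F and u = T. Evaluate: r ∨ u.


Disjunction is false only when both operands are false.
Substitute: r=F, u=T.
F ∨ T evaluates to T.

T


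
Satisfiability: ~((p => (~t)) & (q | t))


Search for a satisfying assignment over {p, q, t}.
Try p=False, q=False, t=False: the formula evaluates to True.
A satisfying assignment exists.

Satisfiable.


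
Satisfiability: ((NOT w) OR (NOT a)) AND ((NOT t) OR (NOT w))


Search for a satisfying assignment over {a, t, w}.
Try a=F, t=F, w=F: the formula evaluates to T.
A satisfying assignment exists.

Satisfiable.


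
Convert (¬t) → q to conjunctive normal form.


Step 1: Rewrite (¬t) → q as ¬(¬t) ∨ q.
Step 2: Eliminate any double negations (¬¬X = X).

t ∨ q


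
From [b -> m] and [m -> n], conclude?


Hypothetical syllogism: from (P → Q) and (Q → R), infer (P → R).
Chain the two implications through the shared middle term 'm'.

b -> n


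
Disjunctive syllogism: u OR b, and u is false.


Disjunctive syllogism: from (P ∨ Q) and ¬P, infer Q.
One disjunct, 'u', is ruled out; the other must hold.

b


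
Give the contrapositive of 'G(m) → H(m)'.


The contrapositive of (P → Q) is (¬Q → ¬P); it is logically equivalent to the original.
Here P = 'G(m)' and Q = 'H(m)'.

If not (H(m)), then not (G(m)).


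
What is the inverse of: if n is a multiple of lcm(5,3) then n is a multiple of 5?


The inverse of (P → Q) is (¬P → ¬Q). It is equivalent to the converse, not to the original.
Here P = 'n is a multiple of lcm(5,3)' and Q = 'n is a multiple of 5'.

If not (n is a multiple of lcm(5,3)), then not (n is a multiple of 5).


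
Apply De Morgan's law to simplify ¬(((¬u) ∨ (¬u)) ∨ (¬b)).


De Morgan: the negation of a disjunction is the conjunction of the negations.
Distribute ¬ across ∨, flipping it to ∧, and negate each literal.

(u ∧ u) ∧ b


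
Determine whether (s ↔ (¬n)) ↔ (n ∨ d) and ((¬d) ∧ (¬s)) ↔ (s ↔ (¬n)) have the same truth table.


Compare truth tables:
d | n | s | φ | ψ
-----------------
F | F | F | T | F
T | F | F | F | T
F | T | F | T | T
T | T | F | T | F
F | F | T | F | F
T | F | T | T | F
F | T | T | F | T
T | T | T | F | T
They differ at row 1 (d=F, n=F, s=F): φ=T but ψ=F.

No, they are not logically equivalent.


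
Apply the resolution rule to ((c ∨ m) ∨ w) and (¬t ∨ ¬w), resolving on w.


The clauses contain complementary literals w and ¬w.
Resolution eliminates this pair and disjoins the remaining literals (merging duplicates).

((c ∨ m) ∨ ¬t)


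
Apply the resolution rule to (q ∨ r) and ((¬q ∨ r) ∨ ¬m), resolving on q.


The clauses contain complementary literals q and ¬q.
Resolution eliminates this pair and disjoins the remaining literals (merging duplicates).

(r ∨ ¬m)


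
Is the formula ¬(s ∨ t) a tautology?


Build the truth table over {s, t}:
s | t | φ
---------
F | F | T
T | F | F
F | T | F
T | T | F
Counterexample at row 2: with s=T, t=F, the formula is F.

No, it is not a tautology.


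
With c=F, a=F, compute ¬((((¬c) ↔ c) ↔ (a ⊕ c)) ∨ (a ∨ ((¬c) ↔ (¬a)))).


Substitute c=F, a=F:
¬c = T
(¬c) ↔ c = T ↔ F = F
a ⊕ c = F ⊕ F = F
((¬c) ↔ c) ↔ (a ⊕ c) = F ↔ F = T
¬c = T
¬a = T
(¬c) ↔ (¬a) = T ↔ T = T
a ∨ ((¬c) ↔ (¬a)) = F ∨ T = T
(((¬c) ↔ c) ↔ (a ⊕ c)) ∨ (a ∨ ((¬c) ↔ (¬a))) = T ∨ T = T
¬((((¬c) ↔ c) ↔ (a ⊕ c)) ∨ (a ∨ ((¬c) ↔ (¬a)))) = F

F


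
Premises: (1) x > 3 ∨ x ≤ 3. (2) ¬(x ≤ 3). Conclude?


Disjunctive syllogism: from (P ∨ Q) and ¬P, infer Q.
One disjunct, 'x ≤ 3', is ruled out; the other must hold.

x > 3


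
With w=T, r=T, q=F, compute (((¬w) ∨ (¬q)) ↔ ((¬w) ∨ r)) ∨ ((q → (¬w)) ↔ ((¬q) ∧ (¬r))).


Substitute w=T, r=T, q=F:
… (earlier sub-steps elided)
¬w = F
(¬w) ∨ r = F ∨ T = T
((¬w) ∨ (¬q)) ↔ ((¬w) ∨ r) = T ↔ T = T
¬w = F
q → (¬w) = F → F = T
¬q = T
¬r = F
(¬q) ∧ (¬r) = T ∧ F = F
(q → (¬w)) ↔ ((¬q) ∧ (¬r)) = T ↔ F = F
(((¬w) ∨ (¬q)) ↔ ((¬w) ∨ r)) ∨ ((q → (¬w)) ↔ ((¬q) ∧ (¬r))) = T ∨ F = T

T


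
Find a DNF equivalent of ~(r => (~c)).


Step 1: Rewrite implication then negate: ¬(¬r ∨ (¬c)) = r ∧ ¬(¬c).
Step 2: Eliminate any double negations (¬¬X = X).

r & c


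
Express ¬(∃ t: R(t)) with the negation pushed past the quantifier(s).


¬(∀ x: φ) = ∃ x: ¬φ, and ¬(∃ x: φ) = ∀ x: ¬φ.
Apply to the existential statement.

∀ t: ¬(R(t))


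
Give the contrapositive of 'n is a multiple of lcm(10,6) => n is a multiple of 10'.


The contrapositive of (P → Q) is (¬Q → ¬P); it is logically equivalent to the original.
Here P = 'n is a multiple of lcm(10,6)' and Q = 'n is a multiple of 10'.

If not (n is a multiple of 10), then not (n is a multiple of lcm(10,6)).


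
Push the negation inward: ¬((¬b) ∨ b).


De Morgan: the negation of a disjunction is the conjunction of the negations.
Distribute ¬ across ∨, flipping it to ∧, and negate each literal.

b ∧ (¬b)


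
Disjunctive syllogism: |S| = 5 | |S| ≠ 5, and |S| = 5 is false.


Disjunctive syllogism: from (P ∨ Q) and ¬P, infer Q.
One disjunct, '|S| = 5', is ruled out; the other must hold.

|S| ≠ 5


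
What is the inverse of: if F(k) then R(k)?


The inverse of (P → Q) is (¬P → ¬Q). It is equivalent to the converse, not to the original.
Here P = 'F(k)' and Q = 'R(k)'.

If not (F(k)), then not (R(k)).


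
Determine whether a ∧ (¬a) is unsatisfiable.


Truth table over {a}:
a | φ
-----
F | F
T | F
Every row is false.

Yes, it is a contradiction.


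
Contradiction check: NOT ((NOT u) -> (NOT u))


Truth table over {u}:
u | φ
-----
F | F
T | F
Every row is false.

Yes, it is a contradiction.


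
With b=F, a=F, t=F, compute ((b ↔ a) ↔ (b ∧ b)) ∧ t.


Substitute b=F, a=F, t=F:
b ↔ a = F ↔ F = T
b ∧ b = F ∧ F = F
(b ↔ a) ↔ (b ∧ b) = T ↔ F = F
((b ↔ a) ↔ (b ∧ b)) ∧ t = F ∧ F = F

F


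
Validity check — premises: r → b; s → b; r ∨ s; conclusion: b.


This matches the form of proof by cases: the conclusion follows in every model of the premises.

Valid.


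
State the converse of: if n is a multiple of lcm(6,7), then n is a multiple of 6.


The converse of (P → Q) is (Q → P). It is not in general equivalent to the original.
Here P = 'n is a multiple of lcm(6,7)' and Q = 'n is a multiple of 6'.

If n is a multiple of 6, then n is a multiple of lcm(6,7).


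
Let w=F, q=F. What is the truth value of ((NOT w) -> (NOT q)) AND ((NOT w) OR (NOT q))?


Substitute w=F, q=F:
NOT w = T
NOT q = T
(NOT w) -> (NOT q) = T -> T = T
NOT w = T
NOT q = T
(NOT w) OR (NOT q) = T OR T = T
((NOT w) -> (NOT q)) AND ((NOT w) OR (NOT q)) = T AND T = T

T


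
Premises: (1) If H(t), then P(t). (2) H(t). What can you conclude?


Modus ponens: from (P → Q) and P, infer Q.
P = 'H(t)' is asserted, and P → Q holds, so Q follows.

P(t).


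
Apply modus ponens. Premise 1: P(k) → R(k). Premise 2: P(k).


Modus ponens: from (P → Q) and P, infer Q.
P = 'P(k)' is asserted, and P → Q holds, so Q follows.

R(k).


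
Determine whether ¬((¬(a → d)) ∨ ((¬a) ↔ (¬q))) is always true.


Build the truth table over {a, d, q}:
a | d | q | φ
-------------
F | F | F | F
T | F | F | F
F | T | F | F
T | T | F | T
F | F | T | T
T | F | T | F
F | T | T | T
T | T | T | F
Counterexample at row 1: with a=F, d=F, q=F, the formula is F.

No, it is not a tautology.


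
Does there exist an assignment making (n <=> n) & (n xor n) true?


Check all 2 assignments over {n}:
n | φ
-----
False | False
True | False
No assignment makes the formula true.

Unsatisfiable.


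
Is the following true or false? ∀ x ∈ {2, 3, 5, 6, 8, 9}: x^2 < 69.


Evaluate the predicate on each element: 2:T, 3:T, 5:T, 6:T, 8:T, 9:F.
Counterexample x = 9 fails the predicate.

F


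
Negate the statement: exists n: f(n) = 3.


¬(forall x: φ) = exists x: ¬φ, and ¬(exists x: φ) = forall x: ¬φ.
Apply to the existential statement.

forall n: ~(f(n) = 3)


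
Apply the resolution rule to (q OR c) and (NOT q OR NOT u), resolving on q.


The clauses contain complementary literals q and NOTq.
Resolution eliminates this pair and disjoins the remaining literals (merging duplicates).

(c OR NOT u)


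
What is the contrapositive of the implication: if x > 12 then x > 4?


The contrapositive of (P → Q) is (¬Q → ¬P); it is logically equivalent to the original.
Here P = 'x > 12' and Q = 'x > 4'.

If not (x > 4), then not (x > 12).


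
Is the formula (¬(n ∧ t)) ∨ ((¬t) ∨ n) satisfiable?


Search for a satisfying assignment over {n, t}.
Try n=F, t=F: the formula evaluates to T.
A satisfying assignment exists.

Satisfiable.


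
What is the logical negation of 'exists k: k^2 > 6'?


¬(forall x: φ) = exists x: ¬φ, and ¬(exists x: φ) = forall x: ¬φ.
Apply to the existential statement.

forall k: ~(k^2 > 6)


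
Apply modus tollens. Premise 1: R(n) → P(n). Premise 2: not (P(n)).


Modus tollens: from (P → Q) and ¬Q, infer ¬P.
Q = 'P(n)' is denied; since P → Q, P must also fail.

Not (R(n)).


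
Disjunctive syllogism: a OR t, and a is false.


Disjunctive syllogism: from (P ∨ Q) and ¬P, infer Q.
One disjunct, 'a', is ruled out; the other must hold.

t


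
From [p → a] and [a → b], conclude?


Hypothetical syllogism: from (P → Q) and (Q → R), infer (P → R).
Chain the two implications through the shared middle term 'a'.

p → b


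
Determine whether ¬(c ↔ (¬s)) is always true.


Build the truth table over {c, s}:
c | s | φ
---------
F | F | T
T | F | F
F | T | F
T | T | T
Counterexample at row 2: with c=T, s=F, the formula is F.

No, it is not a tautology.
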